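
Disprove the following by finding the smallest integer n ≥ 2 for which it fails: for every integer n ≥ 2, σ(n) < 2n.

n = 6

Check each integer n ≥ 2 in order until the claim fails.
n = 2: σ(2) = 3; 3 < 4.
n = 3: σ(3) = 4; 4 < 6.
n = 4: σ(4) = 7; 7 < 8.
n = 5: σ(5) = 6; 6 < 10.
n = 6: σ(6) = 12; 12 ≥ 12.
So n = 6 is the smallest counterexample.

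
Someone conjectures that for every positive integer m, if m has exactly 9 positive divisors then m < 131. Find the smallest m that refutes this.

We need the least positive integer m for which m has exactly 9 positive divisors but the claim fails.
m = 36: τ(36) = 9; 36 < 131.
m = 100: τ(100) = 9; 100 < 131.
m = 196: τ(196) = 9; 196 ≥ 131.

m = 196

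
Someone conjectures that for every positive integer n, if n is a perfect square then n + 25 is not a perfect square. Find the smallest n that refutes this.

n = 144

For n = 1, 4, 9, 16, …, 81, 100, 121 the conclusion holds.
n = 144: 144 = 12² and 144 + 25 = 169 = 13².
Thus n = 144 disproves the claim, and no smaller n works.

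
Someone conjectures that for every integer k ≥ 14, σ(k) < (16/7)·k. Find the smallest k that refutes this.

A counterexample is any integer k ≥ 14 such that the claim fails; we check each in order.
The first 10 eligible values, up to k = 23, all satisfy the conclusion.
k = 24: σ(24) = 60; 60 ≥ 384/7.
Hence k = 24 is a counterexample.

k = 24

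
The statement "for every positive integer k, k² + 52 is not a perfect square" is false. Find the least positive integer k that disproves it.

Check each positive integer k in order until k² + 52 is a perfect square.
For k = 1, 2, 3, 4, …, 9, 10, 11 the conclusion holds.
k = 12: 12² + 52 = 196 = 14², a perfect square.

k = 12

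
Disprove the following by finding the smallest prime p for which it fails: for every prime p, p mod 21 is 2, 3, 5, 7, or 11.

p = 13

p = 2: 2 mod 21 = 2.
p = 3: 3 mod 21 = 3.
p = 5: 5 mod 21 = 5.
p = 7: 7 mod 21 = 7.
p = 11: 11 mod 21 = 11.
p = 13: 13 mod 21 = 13 — not in {2, 3, 5, 7, 11}.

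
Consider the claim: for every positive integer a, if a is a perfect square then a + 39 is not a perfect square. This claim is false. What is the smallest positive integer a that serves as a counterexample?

a = 25

For a = 1, 4, 9, 16 the conclusion holds.
a = 25: 25 = 5² and 25 + 39 = 64 = 8².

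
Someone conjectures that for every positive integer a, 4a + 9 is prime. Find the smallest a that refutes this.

a = 3

We need the least positive integer a for which 4a + 9 is not prime.
For a = 1, 2 the conclusion holds.
a = 3: 4a + 9 = 21 = 3 × 7, composite.
Hence a = 3 is a counterexample.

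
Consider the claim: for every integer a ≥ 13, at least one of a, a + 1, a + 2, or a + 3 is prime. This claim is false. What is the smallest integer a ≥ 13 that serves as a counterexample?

We need the least integer a ≥ 13 for which a, a + 1, a + 2, a + 3 are all composite.
The first 11 eligible values, up to a = 23, all satisfy the conclusion.
a = 24: 24 = 2 × 12; 25 = 5 × 5; 26 = 2 × 13; 27 = 3 × 9 — all composite.

a = 24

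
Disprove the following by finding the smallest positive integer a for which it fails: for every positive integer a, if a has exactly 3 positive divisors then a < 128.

a = 169

We need the least positive integer a for which a has exactly 3 positive divisors but the claim fails.
The first 5 eligible values, up to a = 121, all satisfy the conclusion.
a = 169: τ(169) = 3; 169 ≥ 128.
Thus a = 169 disproves the claim, and no smaller a works.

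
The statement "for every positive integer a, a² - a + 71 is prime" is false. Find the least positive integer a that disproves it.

We need the least positive integer a for which a² - a + 71 is not prime.
a = 1: a² - a + 71 = 71, prime.
a = 2: a² - a + 71 = 73, prime.
a = 3: a² - a + 71 = 77 = 7 × 11, composite.

a = 3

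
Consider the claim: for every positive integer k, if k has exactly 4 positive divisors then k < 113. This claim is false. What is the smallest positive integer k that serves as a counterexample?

A counterexample is any positive integer k such that k has exactly 4 positive divisors but the claim fails; we check each in order.
The first 34 eligible values, up to k = 111, all satisfy the conclusion.
k = 115: τ(115) = 4; 115 ≥ 113.

k = 115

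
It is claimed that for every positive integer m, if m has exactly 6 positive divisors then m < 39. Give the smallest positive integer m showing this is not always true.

m = 44

We need the least positive integer m for which m has exactly 6 positive divisors but the claim fails.
For m = 12, 18, 20, 28, 32 the conclusion holds.
m = 44: τ(44) = 6; 44 ≥ 39.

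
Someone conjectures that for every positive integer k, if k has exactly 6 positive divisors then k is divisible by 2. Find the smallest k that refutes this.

k = 45

k = 12: τ(12) = 6; 12 mod 2 = 0.
k = 18: τ(18) = 6; 18 mod 2 = 0.
k = 20: τ(20) = 6; 20 mod 2 = 0.
k = 28: τ(28) = 6; 28 mod 2 = 0.
k = 32: τ(32) = 6; 32 mod 2 = 0.
k = 44: τ(44) = 6; 44 mod 2 = 0.
k = 45: τ(45) = 6; 45 mod 2 = 1.
So k = 45 is the smallest counterexample.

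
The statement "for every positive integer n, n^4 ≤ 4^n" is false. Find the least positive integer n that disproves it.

We need the least positive integer n for which n^4 > 4^n.
n = 1: n^4 = 1 and 4^n = 4, so 1 ≤ 4.
n = 2: n^4 = 16 and 4^n = 16, so 16 ≤ 16.
n = 3: n^4 = 81 and 4^n = 64, so 81 > 64.
So n = 3 is the smallest counterexample.

n = 3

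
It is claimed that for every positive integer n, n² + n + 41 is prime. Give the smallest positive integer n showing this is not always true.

n = 40

Check each positive integer n in order until n² + n + 41 is not prime.
For n = 1, 2, 3, 4, …, 37, 38, 39 the conclusion holds.
n = 40: n² + n + 41 = 1681 = 41 × 41, composite.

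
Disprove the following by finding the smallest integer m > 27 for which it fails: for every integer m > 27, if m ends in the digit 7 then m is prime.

m = 57

A counterexample is any integer m > 27 such that m ends in the digit 7 but m is not prime; we check each in order.
For m = 37, 47 the conclusion holds.
m = 57: 57 ends in 7; 57 = 3 × 19, composite.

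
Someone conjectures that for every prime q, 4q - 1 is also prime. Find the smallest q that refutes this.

q = 2: 4q - 1 = 7, prime.
q = 3: 4q - 1 = 11, prime.
q = 5: 4q - 1 = 19, prime.
q = 7: 4q - 1 = 27 = 3 × 9, not prime.

q = 7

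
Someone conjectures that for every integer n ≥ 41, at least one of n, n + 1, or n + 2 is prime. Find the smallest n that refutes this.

We need the least integer n ≥ 41 for which n, n + 1, n + 2 are all composite.
For n = 41, 42, 43 the conclusion holds.
n = 44: 44 = 2 × 22; 45 = 3 × 15; 46 = 2 × 23 — all composite.

n = 44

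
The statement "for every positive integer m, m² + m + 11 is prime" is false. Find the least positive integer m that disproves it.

m = 10

For m = 1, 2, 3, 4, 5, 6, 7, 8, 9 the conclusion holds.
m = 10: m² + m + 11 = 121 = 11 × 11, composite.
So m = 10 is the smallest counterexample.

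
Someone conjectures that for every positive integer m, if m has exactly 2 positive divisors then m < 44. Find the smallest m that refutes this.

We need the least positive integer m for which m has exactly 2 positive divisors but the claim fails.
For m = 2, 3, 5, 7, …, 37, 41, 43 the conclusion holds.
m = 47: τ(47) = 2; 47 ≥ 44.

m = 47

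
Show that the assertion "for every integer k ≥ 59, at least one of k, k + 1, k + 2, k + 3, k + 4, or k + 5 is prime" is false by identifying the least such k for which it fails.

We need the least integer k ≥ 59 for which k, k + 1, k + 2, k + 3, k + 4, k + 5 are all composite.
For k = 59, 60, 61, 62, …, 87, 88, 89 the conclusion holds.
k = 90: 90 = 2 × 45; 91 = 7 × 13; 92 = 2 × 46; 93 = 3 × 31; 94 = 2 × 47; 95 = 5 × 19 — all composite.

k = 90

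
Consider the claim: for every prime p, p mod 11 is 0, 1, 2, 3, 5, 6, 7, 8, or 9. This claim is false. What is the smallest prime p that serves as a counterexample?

Check each prime p in order until the claim fails.
For p = 2, 3, 5, 7, …, 23, 29, 31 the conclusion holds.
p = 37: 37 mod 11 = 4 — not in {0, 1, 2, 3, 5, 6, 7, 8, 9}.
Hence p = 37 is a counterexample.

p = 37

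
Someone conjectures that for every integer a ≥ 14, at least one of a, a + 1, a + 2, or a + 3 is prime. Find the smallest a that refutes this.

We need the least integer a ≥ 14 for which a, a + 1, a + 2, a + 3 are all composite.
For a = 14, 15, 16, 17, 18, 19, 20, 21, 22, 23 the conclusion holds.
a = 24: 24 = 2 × 12; 25 = 5 × 5; 26 = 2 × 13; 27 = 3 × 9 — all composite.

a = 24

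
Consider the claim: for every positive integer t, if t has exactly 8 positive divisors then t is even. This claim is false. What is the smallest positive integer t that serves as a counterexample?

t = 105

A counterexample is any positive integer t such that t has exactly 8 positive divisors but t is odd; we check each in order.
For t = 24, 30, 40, 42, …, 88, 102, 104 the conclusion holds.
t = 105: divisors of 105: 1, 3, 5, 7, 15, 21, 35, 105; 105 is odd.
Hence t = 105 is a counterexample.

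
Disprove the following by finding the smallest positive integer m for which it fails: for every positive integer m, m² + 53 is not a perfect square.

m = 26

The first 25 eligible values, up to m = 25, all satisfy the conclusion.
m = 26: 26² + 53 = 729 = 27², a perfect square.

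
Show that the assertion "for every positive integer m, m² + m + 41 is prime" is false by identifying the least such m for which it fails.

m = 40

For m = 1, 2, 3, 4, …, 37, 38, 39 the conclusion holds.
m = 40: m² + m + 41 = 1681 = 41 × 41, composite.
Hence m = 40 is a counterexample.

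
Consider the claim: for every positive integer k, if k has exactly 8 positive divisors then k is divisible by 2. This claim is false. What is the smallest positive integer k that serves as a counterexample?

For k = 24, 30, 40, 42, …, 88, 102, 104 the conclusion holds.
k = 105: τ(105) = 8; 105 mod 2 = 1.
Thus k = 105 disproves the claim, and no smaller k works.

k = 105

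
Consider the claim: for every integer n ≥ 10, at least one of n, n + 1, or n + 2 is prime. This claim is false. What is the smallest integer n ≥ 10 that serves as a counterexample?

We need the least integer n ≥ 10 for which n, n + 1, n + 2 are all composite.
n = 10: 11 is prime.
n = 11: 11 is prime.
n = 12: 13 is prime.
n = 13: 13 is prime.
n = 14: 14 = 2 × 7; 15 = 3 × 5; 16 = 2 × 8 — all composite.
Thus n = 14 disproves the claim, and no smaller n works.

n = 14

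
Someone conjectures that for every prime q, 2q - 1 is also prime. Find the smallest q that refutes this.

q = 5

A counterexample is any prime q such that 2q - 1 is not prime; we check each in order.
q = 2: 2q - 1 = 3, prime.
q = 3: 2q - 1 = 5, prime.
q = 5: 2q - 1 = 9 = 3 × 3, not prime.
So q = 5 is the smallest counterexample.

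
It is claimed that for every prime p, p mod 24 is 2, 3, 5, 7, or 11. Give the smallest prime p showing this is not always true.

p = 13

Check each prime p in order until the claim fails.
The first 5 eligible values, up to p = 11, all satisfy the conclusion.
p = 13: 13 mod 24 = 13 — not in {2, 3, 5, 7, 11}.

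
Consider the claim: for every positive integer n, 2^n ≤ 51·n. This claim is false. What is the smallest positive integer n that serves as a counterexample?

n = 1: 2^n = 2 and 51·n = 51, so 2 ≤ 51.
n = 2: 2^n = 4 and 51·n = 102, so 4 ≤ 102.
n = 3: 2^n = 8 and 51·n = 153, so 8 ≤ 153.
n = 4: 2^n = 16 and 51·n = 204, so 16 ≤ 204.
n = 5: 2^n = 32 and 51·n = 255, so 32 ≤ 255.
n = 6: 2^n = 64 and 51·n = 306, so 64 ≤ 306.
n = 7: 2^n = 128 and 51·n = 357, so 128 ≤ 357.
n = 8: 2^n = 256 and 51·n = 408, so 256 ≤ 408.
n = 9: 2^n = 512 and 51·n = 459, so 512 > 459.
Hence n = 9 is a counterexample.

n = 9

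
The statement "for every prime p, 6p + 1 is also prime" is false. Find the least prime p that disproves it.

For p = 2, 3, 5, 7, 11, 13, 17 the conclusion holds.
p = 19: 6p + 1 = 115 = 5 × 23, not prime.

p = 19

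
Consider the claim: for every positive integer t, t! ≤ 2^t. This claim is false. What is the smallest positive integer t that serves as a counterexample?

t = 4

t = 1: t! = 1 and 2^t = 2, so 1 ≤ 2.
t = 2: t! = 2 and 2^t = 4, so 2 ≤ 4.
t = 3: t! = 6 and 2^t = 8, so 6 ≤ 8.
t = 4: t! = 24 and 2^t = 16, so 24 > 16.
Thus t = 4 disproves the claim, and no smaller t works.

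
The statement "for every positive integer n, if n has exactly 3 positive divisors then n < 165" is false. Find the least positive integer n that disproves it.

n = 169

We need the least positive integer n for which n has exactly 3 positive divisors but the claim fails.
n = 4: τ(4) = 3; 4 < 165.
n = 9: τ(9) = 3; 9 < 165.
n = 25: τ(25) = 3; 25 < 165.
n = 49: τ(49) = 3; 49 < 165.
n = 121: τ(121) = 3; 121 < 165.
n = 169: τ(169) = 3; 169 ≥ 165.
Thus n = 169 disproves the claim, and no smaller n works.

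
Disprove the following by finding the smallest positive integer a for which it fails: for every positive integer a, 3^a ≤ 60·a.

a = 6

A counterexample is any positive integer a such that 3^a > 60·a; we check each in order.
The first 5 eligible values, up to a = 5, all satisfy the conclusion.
a = 6: 3^a = 729 and 60·a = 360, so 729 > 360.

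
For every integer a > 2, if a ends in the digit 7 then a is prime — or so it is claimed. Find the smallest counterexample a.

a = 7: 7 ends in 7 and is prime.
a = 17: 17 ends in 7 and is prime.
a = 27: 27 ends in 7; 27 = 3 × 9, composite.
So a = 27 is the smallest counterexample.

a = 27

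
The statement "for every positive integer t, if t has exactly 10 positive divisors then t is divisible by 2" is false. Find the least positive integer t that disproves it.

t = 405

A counterexample is any positive integer t such that t has exactly 10 positive divisors but t is not divisible by 2; we check each in order.
For t = 48, 80, 112, 162, 176, 208, 272, 304, 368 the conclusion holds.
t = 405: τ(405) = 10; 405 mod 2 = 1.
Thus t = 405 disproves the claim, and no smaller t works.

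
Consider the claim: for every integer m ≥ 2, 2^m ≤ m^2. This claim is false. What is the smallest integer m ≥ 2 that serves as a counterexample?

A counterexample is any integer m ≥ 2 such that 2^m > m^2; we check each in order.
m = 2: 2^m = 4 and m^2 = 4, so 4 ≤ 4.
m = 3: 2^m = 8 and m^2 = 9, so 8 ≤ 9.
m = 4: 2^m = 16 and m^2 = 16, so 16 ≤ 16.
m = 5: 2^m = 32 and m^2 = 25, so 32 > 25.
So m = 5 is the smallest counterexample.

m = 5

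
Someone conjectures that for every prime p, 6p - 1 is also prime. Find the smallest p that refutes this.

We need the least prime p for which 6p - 1 is not prime.
For p = 2, 3, 5, 7 the conclusion holds.
p = 11: 6p - 1 = 65 = 5 × 13, not prime.
Hence p = 11 is a counterexample.

p = 11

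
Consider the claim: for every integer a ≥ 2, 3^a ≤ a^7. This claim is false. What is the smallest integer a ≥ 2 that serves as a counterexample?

a = 19

A counterexample is any integer a ≥ 2 such that 3^a > a^7; we check each in order.
For a = 2, 3, 4, 5, …, 16, 17, 18 the conclusion holds.
a = 19: 3^a = 1162261467 and a^7 = 893871739, so 1162261467 > 893871739.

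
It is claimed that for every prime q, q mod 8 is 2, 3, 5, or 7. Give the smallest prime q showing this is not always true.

We need the least prime q for which the claim fails.
For q = 2, 3, 5, 7, 11, 13 the conclusion holds.
q = 17: 17 mod 8 = 1 — not in {2, 3, 5, 7}.
Thus q = 17 disproves the claim, and no smaller q works.

q = 17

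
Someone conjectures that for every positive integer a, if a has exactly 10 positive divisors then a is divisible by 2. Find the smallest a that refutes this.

Check each positive integer a in order until a has exactly 10 positive divisors but a is not divisible by 2.
For a = 48, 80, 112, 162, 176, 208, 272, 304, 368 the conclusion holds.
a = 405: τ(405) = 10; 405 mod 2 = 1.
Thus a = 405 disproves the claim, and no smaller a works.

a = 405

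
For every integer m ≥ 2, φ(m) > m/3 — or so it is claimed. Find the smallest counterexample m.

Check each integer m ≥ 2 in order until the claim fails.
For m = 2, 3, 4, 5 the conclusion holds.
m = 6: φ(6) = 2 and 6/3 = 2, so φ(6) ≤ 6/3.

m = 6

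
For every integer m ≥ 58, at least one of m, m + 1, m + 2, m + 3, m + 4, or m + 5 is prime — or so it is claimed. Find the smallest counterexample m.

For m = 58, 59, 60, 61, …, 87, 88, 89 the conclusion holds.
m = 90: 90 = 2 × 45; 91 = 7 × 13; 92 = 2 × 46; 93 = 3 × 31; 94 = 2 × 47; 95 = 5 × 19 — all composite.
So m = 90 is the smallest counterexample.

m = 90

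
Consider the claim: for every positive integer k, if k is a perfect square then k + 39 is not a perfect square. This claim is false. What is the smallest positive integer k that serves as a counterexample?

We need the least positive integer k for which k is a perfect square but k + 39 is a perfect square.
k = 1: 1 + 39 = 40, not a perfect square.
k = 4: 4 + 39 = 43, not a perfect square.
k = 9: 9 + 39 = 48, not a perfect square.
k = 16: 16 + 39 = 55, not a perfect square.
k = 25: 25 = 5² and 25 + 39 = 64 = 8².

k = 25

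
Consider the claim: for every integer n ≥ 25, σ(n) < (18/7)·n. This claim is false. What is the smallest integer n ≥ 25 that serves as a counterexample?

The first 23 eligible values, up to n = 47, all satisfy the conclusion.
n = 48: σ(48) = 124; 124 ≥ 864/7.

n = 48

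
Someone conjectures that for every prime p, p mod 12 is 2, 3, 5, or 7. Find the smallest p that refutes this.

p = 11

Check each prime p in order until the claim fails.
p = 2: 2 mod 12 = 2.
p = 3: 3 mod 12 = 3.
p = 5: 5 mod 12 = 5.
p = 7: 7 mod 12 = 7.
p = 11: 11 mod 12 = 11 — not in {2, 3, 5, 7}.
Thus p = 11 disproves the claim, and no smaller p works.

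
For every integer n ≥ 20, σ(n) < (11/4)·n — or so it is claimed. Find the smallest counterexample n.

A counterexample is any integer n ≥ 20 such that the claim fails; we check each in order.
For n = 20, 21, 22, 23, …, 57, 58, 59 the conclusion holds.
n = 60: σ(60) = 168; 168 ≥ 165.
Hence n = 60 is a counterexample.

n = 60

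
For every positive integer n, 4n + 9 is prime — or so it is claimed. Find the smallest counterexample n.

n = 3

We need the least positive integer n for which 4n + 9 is not prime.
n = 1: 4n + 9 = 13, prime.
n = 2: 4n + 9 = 17, prime.
n = 3: 4n + 9 = 21 = 3 × 7, composite.
Hence n = 3 is a counterexample.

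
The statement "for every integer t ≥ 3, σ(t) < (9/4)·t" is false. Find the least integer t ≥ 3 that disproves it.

For t = 3, 4, 5, 6, 7, 8, 9, 10, 11 the conclusion holds.
t = 12: σ(12) = 28; 28 ≥ 27.

t = 12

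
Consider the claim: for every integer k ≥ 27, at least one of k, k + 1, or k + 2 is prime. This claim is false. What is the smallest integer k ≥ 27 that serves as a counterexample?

A counterexample is any integer k ≥ 27 such that k, k + 1, k + 2 are all composite; we check each in order.
The first 5 eligible values, up to k = 31, all satisfy the conclusion.
k = 32: 32 = 2 × 16; 33 = 3 × 11; 34 = 2 × 17 — all composite.
Thus k = 32 disproves the claim, and no smaller k works.

k = 32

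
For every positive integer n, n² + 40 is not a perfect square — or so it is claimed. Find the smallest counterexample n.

A counterexample is any positive integer n such that n² + 40 is a perfect square; we check each in order.
For n = 1, 2 the conclusion holds.
n = 3: 3² + 40 = 49 = 7², a perfect square.
Hence n = 3 is a counterexample.

n = 3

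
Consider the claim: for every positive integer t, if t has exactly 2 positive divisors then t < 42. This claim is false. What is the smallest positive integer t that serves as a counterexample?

The first 13 eligible values, up to t = 41, all satisfy the conclusion.
t = 43: τ(43) = 2; 43 ≥ 42.
Thus t = 43 disproves the claim, and no smaller t works.

t = 43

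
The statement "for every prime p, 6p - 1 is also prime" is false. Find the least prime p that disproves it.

p = 11

For p = 2, 3, 5, 7 the conclusion holds.
p = 11: 6p - 1 = 65 = 5 × 13, not prime.
Hence p = 11 is a counterexample.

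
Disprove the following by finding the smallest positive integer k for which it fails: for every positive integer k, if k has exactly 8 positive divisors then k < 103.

A counterexample is any positive integer k such that k has exactly 8 positive divisors but the claim fails; we check each in order.
The first 11 eligible values, up to k = 102, all satisfy the conclusion.
k = 104: τ(104) = 8; 104 ≥ 103.
So k = 104 is the smallest counterexample.

k = 104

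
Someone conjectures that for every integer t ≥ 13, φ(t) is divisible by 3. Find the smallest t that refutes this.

t = 15

For t = 13, 14 the conclusion holds.
t = 15: φ(15) = 8; 8 mod 3 = 2.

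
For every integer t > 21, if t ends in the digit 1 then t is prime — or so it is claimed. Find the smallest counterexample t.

t = 51

A counterexample is any integer t > 21 such that t ends in the digit 1 but t is not prime; we check each in order.
t = 31: 31 ends in 1 and is prime.
t = 41: 41 ends in 1 and is prime.
t = 51: 51 ends in 1; 51 = 3 × 17, composite.
Thus t = 51 disproves the claim, and no smaller t works.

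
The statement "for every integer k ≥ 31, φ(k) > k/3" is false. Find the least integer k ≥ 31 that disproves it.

We need the least integer k ≥ 31 for which the claim fails.
The first 5 eligible values, up to k = 35, all satisfy the conclusion.
k = 36: φ(36) = 12 and 36/3 = 12, so φ(36) ≤ 36/3.
Hence k = 36 is a counterexample.

k = 36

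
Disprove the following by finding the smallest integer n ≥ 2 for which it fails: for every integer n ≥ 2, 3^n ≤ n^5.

n = 11

Check each integer n ≥ 2 in order until 3^n > n^5.
The first 9 eligible values, up to n = 10, all satisfy the conclusion.
n = 11: 3^n = 177147 and n^5 = 161051, so 177147 > 161051.
Hence n = 11 is a counterexample.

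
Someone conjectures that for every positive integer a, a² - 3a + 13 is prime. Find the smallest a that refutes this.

A counterexample is any positive integer a such that a² - 3a + 13 is not prime; we check each in order.
The first 11 eligible values, up to a = 11, all satisfy the conclusion.
a = 12: a² - 3a + 13 = 121 = 11 × 11, composite.
Thus a = 12 disproves the claim, and no smaller a works.

a = 12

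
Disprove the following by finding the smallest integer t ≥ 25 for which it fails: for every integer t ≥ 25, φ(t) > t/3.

t = 30

Check each integer t ≥ 25 in order until the claim fails.
t = 25: φ(25) = 20 and 25/3 = 25/3, so φ(25) > 25/3.
t = 26: φ(26) = 12 and 26/3 = 26/3, so φ(26) > 26/3.
t = 27: φ(27) = 18 and 27/3 = 9, so φ(27) > 27/3.
t = 28: φ(28) = 12 and 28/3 = 28/3, so φ(28) > 28/3.
t = 29: φ(29) = 28 and 29/3 = 29/3, so φ(29) > 29/3.
t = 30: φ(30) = 8 and 30/3 = 10, so φ(30) ≤ 30/3.
Thus t = 30 disproves the claim, and no smaller t works.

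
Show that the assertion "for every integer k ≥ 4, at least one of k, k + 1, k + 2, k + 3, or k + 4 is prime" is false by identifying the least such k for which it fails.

k = 24

We need the least integer k ≥ 4 for which k, k + 1, k + 2, k + 3, k + 4 are all composite.
The first 20 eligible values, up to k = 23, all satisfy the conclusion.
k = 24: 24 = 2 × 12; 25 = 5 × 5; 26 = 2 × 13; 27 = 3 × 9; 28 = 2 × 14 — all composite.
Hence k = 24 is a counterexample.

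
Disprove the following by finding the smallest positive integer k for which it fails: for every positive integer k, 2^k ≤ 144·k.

For k = 1, 2, 3, 4, 5, 6, 7, 8, 9, 10 the conclusion holds.
k = 11: 2^k = 2048 and 144·k = 1584, so 2048 > 1584.

k = 11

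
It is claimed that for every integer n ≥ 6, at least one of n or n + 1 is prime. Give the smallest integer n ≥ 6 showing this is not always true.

n = 8

A counterexample is any integer n ≥ 6 such that n, n + 1 are both composite; we check each in order.
For n = 6, 7 the conclusion holds.
n = 8: 8 = 2 × 4; 9 = 3 × 3 — both composite.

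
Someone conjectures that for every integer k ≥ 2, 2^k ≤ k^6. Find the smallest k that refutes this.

k = 30

Check each integer k ≥ 2 in order until 2^k > k^6.
For k = 2, 3, 4, 5, …, 27, 28, 29 the conclusion holds.
k = 30: 2^k = 1073741824 and k^6 = 729000000, so 1073741824 > 729000000.
Thus k = 30 disproves the claim, and no smaller k works.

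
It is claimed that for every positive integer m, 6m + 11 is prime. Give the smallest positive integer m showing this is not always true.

Check each positive integer m in order until 6m + 11 is not prime.
For m = 1, 2, 3 the conclusion holds.
m = 4: 6m + 11 = 35 = 5 × 7, composite.

m = 4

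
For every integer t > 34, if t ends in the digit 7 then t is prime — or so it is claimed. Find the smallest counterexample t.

t = 57

t = 37: 37 ends in 7 and is prime.
t = 47: 47 ends in 7 and is prime.
t = 57: 57 ends in 7; 57 = 3 × 19, composite.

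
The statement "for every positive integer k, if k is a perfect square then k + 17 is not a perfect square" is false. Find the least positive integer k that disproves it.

k = 64

We need the least positive integer k for which k is a perfect square but k + 17 is a perfect square.
k = 1: 1 + 17 = 18, not a perfect square.
k = 4: 4 + 17 = 21, not a perfect square.
k = 9: 9 + 17 = 26, not a perfect square.
k = 16: 16 + 17 = 33, not a perfect square.
k = 25: 25 + 17 = 42, not a perfect square.
k = 36: 36 + 17 = 53, not a perfect square.
k = 49: 49 + 17 = 66, not a perfect square.
k = 64: 64 = 8² and 64 + 17 = 81 = 9².
So k = 64 is the smallest counterexample.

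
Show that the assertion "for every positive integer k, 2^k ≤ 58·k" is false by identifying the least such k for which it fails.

The first 9 eligible values, up to k = 9, all satisfy the conclusion.
k = 10: 2^k = 1024 and 58·k = 580, so 1024 > 580.
So k = 10 is the smallest counterexample.

k = 10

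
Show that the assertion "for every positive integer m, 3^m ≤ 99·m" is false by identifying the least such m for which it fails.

m = 6

We need the least positive integer m for which 3^m > 99·m.
The first 5 eligible values, up to m = 5, all satisfy the conclusion.
m = 6: 3^m = 729 and 99·m = 594, so 729 > 594.
Hence m = 6 is a counterexample.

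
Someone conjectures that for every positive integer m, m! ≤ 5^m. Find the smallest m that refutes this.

The first 11 eligible values, up to m = 11, all satisfy the conclusion.
m = 12: m! = 479001600 and 5^m = 244140625, so 479001600 > 244140625.
So m = 12 is the smallest counterexample.

m = 12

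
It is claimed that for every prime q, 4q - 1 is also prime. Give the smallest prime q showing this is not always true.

q = 7

Check each prime q in order until 4q - 1 is not prime.
For q = 2, 3, 5 the conclusion holds.
q = 7: 4q - 1 = 27 = 3 × 9, not prime.
Hence q = 7 is a counterexample.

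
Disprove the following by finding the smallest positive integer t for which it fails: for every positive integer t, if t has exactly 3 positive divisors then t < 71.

t = 121

A counterexample is any positive integer t such that t has exactly 3 positive divisors but the claim fails; we check each in order.
t = 4: τ(4) = 3; 4 < 71.
t = 9: τ(9) = 3; 9 < 71.
t = 25: τ(25) = 3; 25 < 71.
t = 49: τ(49) = 3; 49 < 71.
t = 121: τ(121) = 3; 121 ≥ 71.
Hence t = 121 is a counterexample.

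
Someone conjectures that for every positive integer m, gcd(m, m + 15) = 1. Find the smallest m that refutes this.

A counterexample is any positive integer m such that gcd(m, m + 15) > 1; we check each in order.
m = 1: gcd(1, 16) = 1.
m = 2: gcd(2, 17) = 1.
m = 3: gcd(3, 18) = 3.

m = 3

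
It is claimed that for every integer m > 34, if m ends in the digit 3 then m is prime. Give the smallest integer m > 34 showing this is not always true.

m = 63

We need the least integer m > 34 for which m ends in the digit 3 but m is not prime.
m = 43: 43 ends in 3 and is prime.
m = 53: 53 ends in 3 and is prime.
m = 63: 63 ends in 3; 63 = 3 × 21, composite.
Hence m = 63 is a counterexample.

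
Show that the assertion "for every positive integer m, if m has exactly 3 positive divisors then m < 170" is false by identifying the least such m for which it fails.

m = 289

m = 4: τ(4) = 3; 4 < 170.
m = 9: τ(9) = 3; 9 < 170.
m = 25: τ(25) = 3; 25 < 170.
m = 49: τ(49) = 3; 49 < 170.
m = 121: τ(121) = 3; 121 < 170.
m = 169: τ(169) = 3; 169 < 170.
m = 289: τ(289) = 3; 289 ≥ 170.
Hence m = 289 is a counterexample.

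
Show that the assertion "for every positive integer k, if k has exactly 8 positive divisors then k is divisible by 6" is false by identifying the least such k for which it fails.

Check each positive integer k in order until k has exactly 8 positive divisors but k is not divisible by 6.
k = 24: τ(24) = 8; 24 mod 6 = 0.
k = 30: τ(30) = 8; 30 mod 6 = 0.
k = 40: τ(40) = 8; 40 mod 6 = 4.
So k = 40 is the smallest counterexample.

k = 40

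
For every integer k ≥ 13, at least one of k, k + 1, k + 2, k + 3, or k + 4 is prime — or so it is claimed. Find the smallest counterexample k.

Check each integer k ≥ 13 in order until k, k + 1, k + 2, k + 3, k + 4 are all composite.
For k = 13, 14, 15, 16, …, 21, 22, 23 the conclusion holds.
k = 24: 24 = 2 × 12; 25 = 5 × 5; 26 = 2 × 13; 27 = 3 × 9; 28 = 2 × 14 — all composite.
Hence k = 24 is a counterexample.

k = 24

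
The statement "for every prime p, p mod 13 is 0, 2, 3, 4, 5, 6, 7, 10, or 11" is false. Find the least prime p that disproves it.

Check each prime p in order until the claim fails.
For p = 2, 3, 5, 7, …, 37, 41, 43 the conclusion holds.
p = 47: 47 mod 13 = 8 — not in {0, 2, 3, 4, 5, 6, 7, 10, 11}.
So p = 47 is the smallest counterexample.

p = 47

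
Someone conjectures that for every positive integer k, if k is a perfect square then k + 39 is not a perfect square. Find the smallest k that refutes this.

k = 25

A counterexample is any positive integer k such that k is a perfect square but k + 39 is a perfect square; we check each in order.
The first 4 eligible values, up to k = 16, all satisfy the conclusion.
k = 25: 25 = 5² and 25 + 39 = 64 = 8².
Hence k = 25 is a counterexample.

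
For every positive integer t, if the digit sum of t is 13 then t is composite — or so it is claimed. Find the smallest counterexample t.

We need the least positive integer t for which the digit sum of t is 13 but t is prime.
For t = 49, 58 the conclusion holds.
t = 67: digit sum 13; 67 is prime, not composite.
So t = 67 is the smallest counterexample.

t = 67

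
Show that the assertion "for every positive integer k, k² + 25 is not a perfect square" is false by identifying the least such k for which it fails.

A counterexample is any positive integer k such that k² + 25 is a perfect square; we check each in order.
For k = 1, 2, 3, 4, …, 9, 10, 11 the conclusion holds.
k = 12: 12² + 25 = 169 = 13², a perfect square.
So k = 12 is the smallest counterexample.

k = 12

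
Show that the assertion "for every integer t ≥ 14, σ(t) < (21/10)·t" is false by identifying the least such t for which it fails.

t = 18

We need the least integer t ≥ 14 for which the claim fails.
For t = 14, 15, 16, 17 the conclusion holds.
t = 18: σ(18) = 39; 39 ≥ 189/5.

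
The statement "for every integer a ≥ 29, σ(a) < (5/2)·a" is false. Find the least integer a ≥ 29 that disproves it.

A counterexample is any integer a ≥ 29 such that the claim fails; we check each in order.
For a = 29, 30, 31, 32, 33, 34, 35 the conclusion holds.
a = 36: σ(36) = 91; 91 ≥ 90.
Thus a = 36 disproves the claim, and no smaller a works.

a = 36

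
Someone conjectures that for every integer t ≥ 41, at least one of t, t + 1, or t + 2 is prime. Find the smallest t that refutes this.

t = 44

A counterexample is any integer t ≥ 41 such that t, t + 1, t + 2 are all composite; we check each in order.
For t = 41, 42, 43 the conclusion holds.
t = 44: 44 = 2 × 22; 45 = 3 × 15; 46 = 2 × 23 — all composite.
So t = 44 is the smallest counterexample.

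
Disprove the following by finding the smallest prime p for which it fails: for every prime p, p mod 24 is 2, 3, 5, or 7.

Check each prime p in order until the claim fails.
For p = 2, 3, 5, 7 the conclusion holds.
p = 11: 11 mod 24 = 11 — not in {2, 3, 5, 7}.

p = 11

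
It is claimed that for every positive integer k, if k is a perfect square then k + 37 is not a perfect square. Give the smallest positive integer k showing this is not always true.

k = 324

The first 17 eligible values, up to k = 289, all satisfy the conclusion.
k = 324: 324 = 18² and 324 + 37 = 361 = 19².
Hence k = 324 is a counterexample.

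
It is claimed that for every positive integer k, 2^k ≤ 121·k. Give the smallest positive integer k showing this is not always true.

For k = 1, 2, 3, 4, 5, 6, 7, 8, 9, 10 the conclusion holds.
k = 11: 2^k = 2048 and 121·k = 1331, so 2048 > 1331.

k = 11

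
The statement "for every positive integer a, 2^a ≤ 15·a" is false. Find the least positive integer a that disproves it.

a = 7

The first 6 eligible values, up to a = 6, all satisfy the conclusion.
a = 7: 2^a = 128 and 15·a = 105, so 128 > 105.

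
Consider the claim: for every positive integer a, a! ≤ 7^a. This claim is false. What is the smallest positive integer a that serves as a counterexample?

a = 17

We need the least positive integer a for which a! > 7^a.
For a = 1, 2, 3, 4, …, 14, 15, 16 the conclusion holds.
a = 17: a! = 355687428096000 and 7^a = 232630513987207, so 355687428096000 > 232630513987207.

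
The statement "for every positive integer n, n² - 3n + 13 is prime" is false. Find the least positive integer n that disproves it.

Check each positive integer n in order until n² - 3n + 13 is not prime.
For n = 1, 2, 3, 4, …, 9, 10, 11 the conclusion holds.
n = 12: n² - 3n + 13 = 121 = 11 × 11, composite.
Hence n = 12 is a counterexample.

n = 12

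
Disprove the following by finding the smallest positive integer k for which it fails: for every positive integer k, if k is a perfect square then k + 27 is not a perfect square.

k = 9

k = 1: 1 + 27 = 28, not a perfect square.
k = 4: 4 + 27 = 31, not a perfect square.
k = 9: 9 = 3² and 9 + 27 = 36 = 6².
So k = 9 is the smallest counterexample.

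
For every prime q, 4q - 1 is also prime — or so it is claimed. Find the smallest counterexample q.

Check each prime q in order until 4q - 1 is not prime.
For q = 2, 3, 5 the conclusion holds.
q = 7: 4q - 1 = 27 = 3 × 9, not prime.
So q = 7 is the smallest counterexample.

q = 7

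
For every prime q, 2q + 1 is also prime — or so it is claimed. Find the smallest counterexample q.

q = 7

q = 2: 2q + 1 = 5, prime.
q = 3: 2q + 1 = 7, prime.
q = 5: 2q + 1 = 11, prime.
q = 7: 2q + 1 = 15 = 3 × 5, not prime.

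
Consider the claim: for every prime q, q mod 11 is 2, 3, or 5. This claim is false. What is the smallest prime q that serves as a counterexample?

q = 7

Check each prime q in order until the claim fails.
For q = 2, 3, 5 the conclusion holds.
q = 7: 7 mod 11 = 7 — not in {2, 3, 5}.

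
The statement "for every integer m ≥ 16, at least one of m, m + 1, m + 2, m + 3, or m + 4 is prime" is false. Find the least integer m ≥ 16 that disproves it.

The first 8 eligible values, up to m = 23, all satisfy the conclusion.
m = 24: 24 = 2 × 12; 25 = 5 × 5; 26 = 2 × 13; 27 = 3 × 9; 28 = 2 × 14 — all composite.
Thus m = 24 disproves the claim, and no smaller m works.

m = 24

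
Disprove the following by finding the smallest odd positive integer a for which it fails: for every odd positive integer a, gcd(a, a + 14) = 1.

a = 7

A counterexample is any odd positive integer a such that gcd(a, a + 14) > 1; we check each in order.
a = 1: gcd(1, 15) = 1.
a = 3: gcd(3, 17) = 1.
a = 5: gcd(5, 19) = 1.
a = 7: gcd(7, 21) = 7.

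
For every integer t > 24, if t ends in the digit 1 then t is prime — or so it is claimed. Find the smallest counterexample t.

A counterexample is any integer t > 24 such that t ends in the digit 1 but t is not prime; we check each in order.
t = 31: 31 ends in 1 and is prime.
t = 41: 41 ends in 1 and is prime.
t = 51: 51 ends in 1; 51 = 3 × 17, composite.

t = 51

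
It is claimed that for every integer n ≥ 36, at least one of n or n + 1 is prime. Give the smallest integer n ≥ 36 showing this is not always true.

n = 38

A counterexample is any integer n ≥ 36 such that n, n + 1 are both composite; we check each in order.
For n = 36, 37 the conclusion holds.
n = 38: 38 = 2 × 19; 39 = 3 × 13 — both composite.
Thus n = 38 disproves the claim, and no smaller n works.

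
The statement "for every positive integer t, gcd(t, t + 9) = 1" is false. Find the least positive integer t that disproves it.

t = 1: gcd(1, 10) = 1.
t = 2: gcd(2, 11) = 1.
t = 3: gcd(3, 12) = 3.
Hence t = 3 is a counterexample.

t = 3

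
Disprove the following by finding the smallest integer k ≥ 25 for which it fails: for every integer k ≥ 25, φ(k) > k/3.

For k = 25, 26, 27, 28, 29 the conclusion holds.
k = 30: φ(30) = 8 and 30/3 = 10, so φ(30) ≤ 30/3.
Hence k = 30 is a counterexample.

k = 30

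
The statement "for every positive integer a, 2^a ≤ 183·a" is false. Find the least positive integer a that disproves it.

a = 11

Check each positive integer a in order until 2^a > 183·a.
The first 10 eligible values, up to a = 10, all satisfy the conclusion.
a = 11: 2^a = 2048 and 183·a = 2013, so 2048 > 2013.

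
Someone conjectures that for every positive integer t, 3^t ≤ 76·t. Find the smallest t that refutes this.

A counterexample is any positive integer t such that 3^t > 76·t; we check each in order.
t = 1: 3^t = 3 and 76·t = 76, so 3 ≤ 76.
t = 2: 3^t = 9 and 76·t = 152, so 9 ≤ 152.
t = 3: 3^t = 27 and 76·t = 228, so 27 ≤ 228.
t = 4: 3^t = 81 and 76·t = 304, so 81 ≤ 304.
t = 5: 3^t = 243 and 76·t = 380, so 243 ≤ 380.
t = 6: 3^t = 729 and 76·t = 456, so 729 > 456.

t = 6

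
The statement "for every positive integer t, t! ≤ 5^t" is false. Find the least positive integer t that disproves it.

t = 12

We need the least positive integer t for which t! > 5^t.
The first 11 eligible values, up to t = 11, all satisfy the conclusion.
t = 12: t! = 479001600 and 5^t = 244140625, so 479001600 > 244140625.
So t = 12 is the smallest counterexample.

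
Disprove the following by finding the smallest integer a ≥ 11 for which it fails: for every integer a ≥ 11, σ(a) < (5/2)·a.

a = 24

A counterexample is any integer a ≥ 11 such that the claim fails; we check each in order.
For a = 11, 12, 13, 14, …, 21, 22, 23 the conclusion holds.
a = 24: σ(24) = 60; 60 ≥ 60.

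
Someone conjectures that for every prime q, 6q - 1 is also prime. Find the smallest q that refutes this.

For q = 2, 3, 5, 7 the conclusion holds.
q = 11: 6q - 1 = 65 = 5 × 13, not prime.

q = 11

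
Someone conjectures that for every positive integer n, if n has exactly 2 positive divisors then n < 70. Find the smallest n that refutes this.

We need the least positive integer n for which n has exactly 2 positive divisors but the claim fails.
The first 19 eligible values, up to n = 67, all satisfy the conclusion.
n = 71: τ(71) = 2; 71 ≥ 70.

n = 71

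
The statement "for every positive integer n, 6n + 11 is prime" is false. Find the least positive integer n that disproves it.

n = 4

We need the least positive integer n for which 6n + 11 is not prime.
For n = 1, 2, 3 the conclusion holds.
n = 4: 6n + 11 = 35 = 5 × 7, composite.
So n = 4 is the smallest counterexample.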